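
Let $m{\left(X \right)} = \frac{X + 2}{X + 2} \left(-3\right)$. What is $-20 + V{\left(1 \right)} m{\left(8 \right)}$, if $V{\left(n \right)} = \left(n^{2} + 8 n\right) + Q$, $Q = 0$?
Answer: $-47$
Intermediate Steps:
$m{\left(X \right)} = -3$ ($m{\left(X \right)} = \frac{2 + X}{2 + X} \left(-3\right) = 1 \left(-3\right) = -3$)
$V{\left(n \right)} = n^{2} + 8 n$ ($V{\left(n \right)} = \left(n^{2} + 8 n\right) + 0 = n^{2} + 8 n$)
$-20 + V{\left(1 \right)} m{\left(8 \right)} = -20 + 1 \left(8 + 1\right) \left(-3\right) = -20 + 1 \cdot 9 \left(-3\right) = -20 + 9 \left(-3\right) = -20 - 27 = -47$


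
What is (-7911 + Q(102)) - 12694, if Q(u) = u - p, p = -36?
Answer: -20467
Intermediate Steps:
Q(u) = 36 + u (Q(u) = u - 1*(-36) = u + 36 = 36 + u)
(-7911 + Q(102)) - 12694 = (-7911 + (36 + 102)) - 12694 = (-7911 + 138) - 12694 = -7773 - 12694 = -20467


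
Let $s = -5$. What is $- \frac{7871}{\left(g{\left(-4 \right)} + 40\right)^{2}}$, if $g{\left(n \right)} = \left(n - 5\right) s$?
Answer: $- \frac{463}{425} \approx -1.0894$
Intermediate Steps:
$g{\left(n \right)} = 25 - 5 n$ ($g{\left(n \right)} = \left(n - 5\right) \left(-5\right) = \left(-5 + n\right) \left(-5\right) = 25 - 5 n$)
$- \frac{7871}{\left(g{\left(-4 \right)} + 40\right)^{2}} = - \frac{7871}{\left(\left(25 - -20\right) + 40\right)^{2}} = - \frac{7871}{\left(\left(25 + 20\right) + 40\right)^{2}} = - \frac{7871}{\left(45 + 40\right)^{2}} = - \frac{7871}{85^{2}} = - \frac{7871}{7225} = \left(-7871\right) \frac{1}{7225} = - \frac{463}{425}$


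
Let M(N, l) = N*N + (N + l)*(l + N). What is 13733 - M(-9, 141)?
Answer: -3772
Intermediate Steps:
M(N, l) = N**2 + (N + l)**2 (M(N, l) = N**2 + (N + l)*(N + l) = N**2 + (N + l)**2)
13733 - M(-9, 141) = 13733 - ((-9)**2 + (-9 + 141)**2) = 13733 - (81 + 132**2) = 13733 - (81 + 17424) = 13733 - 1*17505 = 13733 - 17505 = -3772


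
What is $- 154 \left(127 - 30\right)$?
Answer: $-14938$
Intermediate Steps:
$- 154 \left(127 - 30\right) = \left(-154\right) 97 = -14938$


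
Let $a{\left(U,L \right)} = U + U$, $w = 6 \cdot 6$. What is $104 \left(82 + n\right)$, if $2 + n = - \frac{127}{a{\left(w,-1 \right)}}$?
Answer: $\frac{73229}{9} \approx 8136.6$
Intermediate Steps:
$w = 36$
$a{\left(U,L \right)} = 2 U$
$n = - \frac{271}{72}$ ($n = -2 - \frac{127}{2 \cdot 36} = -2 - \frac{127}{72} = - \frac{271}{72} \approx -3.7639$)
$104 \left(82 + n\right) = 104 \left(82 - \frac{271}{72}\right) = 104 \cdot \frac{5633}{72} = \frac{73229}{9}$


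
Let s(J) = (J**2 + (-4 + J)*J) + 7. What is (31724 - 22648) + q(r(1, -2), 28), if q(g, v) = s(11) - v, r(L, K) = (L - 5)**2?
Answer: 9253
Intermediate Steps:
s(J) = 7 + J**2 + J*(-4 + J) (s(J) = (J**2 + J*(-4 + J)) + 7 = 7 + J**2 + J*(-4 + J))
r(L, K) = (-5 + L)**2
q(g, v) = 205 - v (q(g, v) = (7 - 4*11 + 2*11**2) - v = (7 - 44 + 2*121) - v = (7 - 44 + 242) - v = 205 - v)
(31724 - 22648) + q(r(1, -2), 28) = (31724 - 22648) + (205 - 1*28) = 9076 + (205 - 28) = 9076 + 177 = 9253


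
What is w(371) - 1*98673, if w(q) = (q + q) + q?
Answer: -97560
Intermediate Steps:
w(q) = 3*q (w(q) = 2*q + q = 3*q)
w(371) - 1*98673 = 3*371 - 1*98673 = 1113 - 98673 = -97560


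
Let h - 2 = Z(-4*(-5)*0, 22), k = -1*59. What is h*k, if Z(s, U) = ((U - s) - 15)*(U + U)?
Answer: -18290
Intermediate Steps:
k = -59
Z(s, U) = 2*U*(-15 + U - s) (Z(s, U) = (-15 + U - s)*(2*U) = 2*U*(-15 + U - s))
h = 310 (h = 2 + 2*22*(-15 + 22 - (-4*(-5))*0) = 2 + 2*22*(-15 + 22 - 20*0) = 2 + 2*22*(-15 + 22 - 1*0) = 2 + 2*22*(-15 + 22 + 0) = 2 + 2*22*7 = 2 + 308 = 310)
h*k = 310*(-59) = -18290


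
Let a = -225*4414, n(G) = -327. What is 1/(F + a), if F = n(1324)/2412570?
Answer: -804190/798681298609 ≈ -1.0069e-6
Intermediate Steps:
F = -109/804190 (F = -327/2412570 = -327*1/2412570 = -109/804190 ≈ -0.00013554)
a = -993150
1/(F + a) = 1/(-109/804190 - 993150) = 1/(-798681298609/804190) = -804190/798681298609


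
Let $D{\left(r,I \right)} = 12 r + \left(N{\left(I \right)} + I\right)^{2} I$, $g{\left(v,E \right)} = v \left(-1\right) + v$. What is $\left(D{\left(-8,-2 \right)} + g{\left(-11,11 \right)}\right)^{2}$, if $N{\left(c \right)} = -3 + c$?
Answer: $37636$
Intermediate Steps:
$g{\left(v,E \right)} = 0$ ($g{\left(v,E \right)} = - v + v = 0$)
$D{\left(r,I \right)} = 12 r + I \left(-3 + 2 I\right)^{2}$ ($D{\left(r,I \right)} = 12 r + \left(\left(-3 + I\right) + I\right)^{2} I = 12 r + \left(-3 + 2 I\right)^{2} I = 12 r + I \left(-3 + 2 I\right)^{2}$)
$\left(D{\left(-8,-2 \right)} + g{\left(-11,11 \right)}\right)^{2} = \left(\left(12 \left(-8\right) - 2 \left(-3 + 2 \left(-2\right)\right)^{2}\right) + 0\right)^{2} = \left(\left(-96 - 2 \left(-3 - 4\right)^{2}\right) + 0\right)^{2} = \left(\left(-96 - 2 \left(-7\right)^{2}\right) + 0\right)^{2} = \left(\left(-96 - 98\right) + 0\right)^{2} = \left(-194 + 0\right)^{2} = \left(-194\right)^{2} = 37636$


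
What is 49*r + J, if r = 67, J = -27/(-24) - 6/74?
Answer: 972077/296 ≈ 3284.0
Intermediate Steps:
J = 309/296 (J = -27*(-1/24) - 6*1/74 = 9/8 - 3/37 = 309/296 ≈ 1.0439)
49*r + J = 49*67 + 309/296 = 3283 + 309/296 = 972077/296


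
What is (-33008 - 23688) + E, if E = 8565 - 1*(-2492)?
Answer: -45639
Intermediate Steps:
E = 11057 (E = 8565 + 2492 = 11057)
(-33008 - 23688) + E = (-33008 - 23688) + 11057 = -56696 + 11057 = -45639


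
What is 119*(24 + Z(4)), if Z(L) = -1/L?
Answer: 11305/4 ≈ 2826.3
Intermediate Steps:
119*(24 + Z(4)) = 119*(24 - 1/4) = 119*(24 - 1*¼) = 119*(24 - ¼) = 119*(95/4) = 11305/4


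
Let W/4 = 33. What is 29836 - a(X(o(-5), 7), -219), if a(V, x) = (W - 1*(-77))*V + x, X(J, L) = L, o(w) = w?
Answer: 28592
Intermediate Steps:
W = 132 (W = 4*33 = 132)
a(V, x) = x + 209*V (a(V, x) = (132 - 1*(-77))*V + x = (132 + 77)*V + x = 209*V + x = x + 209*V)
29836 - a(X(o(-5), 7), -219) = 29836 - (-219 + 209*7) = 29836 - (-219 + 1463) = 29836 - 1*1244 = 29836 - 1244 = 28592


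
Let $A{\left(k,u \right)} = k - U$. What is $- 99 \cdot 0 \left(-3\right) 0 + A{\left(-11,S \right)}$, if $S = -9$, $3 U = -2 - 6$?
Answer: $- \frac{25}{3} \approx -8.3333$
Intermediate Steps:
$U = - \frac{8}{3}$ ($U = \frac{-2 - 6}{3} = \frac{1}{3} \left(-8\right) = - \frac{8}{3} \approx -2.6667$)
$A{\left(k,u \right)} = \frac{8}{3} + k$ ($A{\left(k,u \right)} = k - - \frac{8}{3} = k + \frac{8}{3} = \frac{8}{3} + k$)
$- 99 \cdot 0 \left(-3\right) 0 + A{\left(-11,S \right)} = - 99 \cdot 0 \left(-3\right) 0 + \left(\frac{8}{3} - 11\right) = - 99 \cdot 0 \cdot 0 - \frac{25}{3} = \left(-99\right) 0 - \frac{25}{3} = 0 - \frac{25}{3} = - \frac{25}{3}$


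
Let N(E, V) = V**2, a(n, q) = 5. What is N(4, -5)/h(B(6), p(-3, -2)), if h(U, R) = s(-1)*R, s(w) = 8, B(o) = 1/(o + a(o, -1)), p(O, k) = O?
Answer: -25/24 ≈ -1.0417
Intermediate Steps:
B(o) = 1/(5 + o) (B(o) = 1/(o + 5) = 1/(5 + o))
h(U, R) = 8*R
N(4, -5)/h(B(6), p(-3, -2)) = (-5)**2/(8*(-3)) = 25/(-24) = -1/24*25 = -25/24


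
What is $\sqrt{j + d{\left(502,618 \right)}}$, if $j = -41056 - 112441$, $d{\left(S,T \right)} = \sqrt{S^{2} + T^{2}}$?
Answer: $\sqrt{-153497 + 2 \sqrt{158482}} \approx 390.77 i$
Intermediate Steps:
$j = -153497$
$\sqrt{j + d{\left(502,618 \right)}} = \sqrt{-153497 + \sqrt{502^{2} + 618^{2}}} = \sqrt{-153497 + \sqrt{252004 + 381924}} = \sqrt{-153497 + \sqrt{633928}} = \sqrt{-153497 + 2 \sqrt{158482}}$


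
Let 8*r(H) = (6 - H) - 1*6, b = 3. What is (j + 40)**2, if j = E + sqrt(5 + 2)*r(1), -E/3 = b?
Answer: (248 - sqrt(7))**2/64 ≈ 940.60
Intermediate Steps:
E = -9 (E = -3*3 = -9)
r(H) = -H/8 (r(H) = ((6 - H) - 1*6)/8 = ((6 - H) - 6)/8 = (-H)/8 = -H/8)
j = -9 - sqrt(7)/8 (j = -9 + sqrt(5 + 2)*(-1/8*1) = -9 + sqrt(7)*(-1/8) = -9 - sqrt(7)/8 ≈ -9.3307)
(j + 40)**2 = ((-9 - sqrt(7)/8) + 40)**2 = (31 - sqrt(7)/8)**2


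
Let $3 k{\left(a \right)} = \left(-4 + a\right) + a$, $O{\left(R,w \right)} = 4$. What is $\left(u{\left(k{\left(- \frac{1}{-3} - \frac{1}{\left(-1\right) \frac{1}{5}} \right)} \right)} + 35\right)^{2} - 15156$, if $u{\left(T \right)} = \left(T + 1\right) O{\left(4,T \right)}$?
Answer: $- \frac{1041875}{81} \approx -12863.0$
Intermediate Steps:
$k{\left(a \right)} = - \frac{4}{3} + \frac{2 a}{3}$ ($k{\left(a \right)} = \frac{\left(-4 + a\right) + a}{3} = \frac{-4 + 2 a}{3} = - \frac{4}{3} + \frac{2 a}{3}$)
$u{\left(T \right)} = 4 + 4 T$ ($u{\left(T \right)} = \left(T + 1\right) 4 = \left(1 + T\right) 4 = 4 + 4 T$)
$\left(u{\left(k{\left(- \frac{1}{-3} - \frac{1}{\left(-1\right) \frac{1}{5}} \right)} \right)} + 35\right)^{2} - 15156 = \left(\left(4 + 4 \left(- \frac{4}{3} + \frac{2 \left(- \frac{1}{-3} - \frac{1}{\left(-1\right) \frac{1}{5}}\right)}{3}\right)\right) + 35\right)^{2} - 15156 = \left(\left(4 + 4 \left(- \frac{4}{3} + \frac{2 \left(\left(-1\right) \left(- \frac{1}{3}\right) - \frac{1}{\left(-1\right) \frac{1}{5}}\right)}{3}\right)\right) + 35\right)^{2} - 15156 = \left(\left(4 + 4 \left(- \frac{4}{3} + \frac{2 \left(\frac{1}{3} - \frac{1}{- \frac{1}{5}}\right)}{3}\right)\right) + 35\right)^{2} - 15156 = \left(\left(4 + 4 \left(- \frac{4}{3} + \frac{2 \left(\frac{1}{3} - -5\right)}{3}\right)\right) + 35\right)^{2} - 15156 = \left(\left(4 + 4 \left(- \frac{4}{3} + \frac{2 \left(\frac{1}{3} + 5\right)}{3}\right)\right) + 35\right)^{2} - 15156 = \left(\left(4 + 4 \left(- \frac{4}{3} + \frac{2}{3} \cdot \frac{16}{3}\right)\right) + 35\right)^{2} - 15156 = \left(\left(4 + 4 \left(- \frac{4}{3} + \frac{32}{9}\right)\right) + 35\right)^{2} - 15156 = \left(\left(4 + 4 \cdot \frac{20}{9}\right) + 35\right)^{2} - 15156 = \left(\left(4 + \frac{80}{9}\right) + 35\right)^{2} - 15156 = \left(\frac{116}{9} + 35\right)^{2} - 15156 = \left(\frac{431}{9}\right)^{2} - 15156 = \frac{185761}{81} - 15156 = - \frac{1041875}{81}$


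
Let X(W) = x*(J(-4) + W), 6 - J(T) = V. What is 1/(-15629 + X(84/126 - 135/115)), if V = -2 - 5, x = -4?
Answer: -69/1081849 ≈ -6.3780e-5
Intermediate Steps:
V = -7
J(T) = 13 (J(T) = 6 - 1*(-7) = 6 + 7 = 13)
X(W) = -52 - 4*W (X(W) = -4*(13 + W) = -52 - 4*W)
1/(-15629 + X(84/126 - 135/115)) = 1/(-15629 + (-52 - 4*(84/126 - 135/115))) = 1/(-15629 + (-52 - 4*(84*(1/126) - 135*1/115))) = 1/(-15629 + (-52 - 4*(2/3 - 27/23))) = 1/(-15629 + (-52 - 4*(-35/69))) = 1/(-15629 + (-52 + 140/69)) = 1/(-15629 - 3448/69) = 1/(-1081849/69) = -69/1081849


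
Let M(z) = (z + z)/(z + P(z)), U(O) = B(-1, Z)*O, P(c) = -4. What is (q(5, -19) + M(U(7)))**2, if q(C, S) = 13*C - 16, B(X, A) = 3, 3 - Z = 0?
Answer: 765625/289 ≈ 2649.2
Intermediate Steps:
Z = 3 (Z = 3 - 1*0 = 3 + 0 = 3)
q(C, S) = -16 + 13*C
U(O) = 3*O
M(z) = 2*z/(-4 + z) (M(z) = (z + z)/(z - 4) = (2*z)/(-4 + z) = 2*z/(-4 + z))
(q(5, -19) + M(U(7)))**2 = ((-16 + 13*5) + 2*(3*7)/(-4 + 3*7))**2 = ((-16 + 65) + 2*21/(-4 + 21))**2 = (49 + 2*21/17)**2 = (49 + 2*21*(1/17))**2 = (49 + 42/17)**2 = (875/17)**2 = 765625/289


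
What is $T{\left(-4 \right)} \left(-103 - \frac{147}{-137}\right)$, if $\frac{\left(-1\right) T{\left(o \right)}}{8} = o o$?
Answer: $\frac{1787392}{137} \approx 13047.0$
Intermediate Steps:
$T{\left(o \right)} = - 8 o^{2}$ ($T{\left(o \right)} = - 8 o o = - 8 o^{2}$)
$T{\left(-4 \right)} \left(-103 - \frac{147}{-137}\right) = - 8 \left(-4\right)^{2} \left(-103 - \frac{147}{-137}\right) = \left(-8\right) 16 \left(-103 - - \frac{147}{137}\right) = - 128 \left(-103 + \frac{147}{137}\right) = \left(-128\right) \left(- \frac{13964}{137}\right) = \frac{1787392}{137}$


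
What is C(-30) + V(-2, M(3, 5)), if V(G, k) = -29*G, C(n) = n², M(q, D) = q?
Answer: 958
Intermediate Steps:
C(-30) + V(-2, M(3, 5)) = (-30)² - 29*(-2) = 900 + 58 = 958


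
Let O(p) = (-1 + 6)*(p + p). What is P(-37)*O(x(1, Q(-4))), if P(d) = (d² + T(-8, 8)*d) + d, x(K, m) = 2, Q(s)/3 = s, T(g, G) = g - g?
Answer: 26640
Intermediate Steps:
T(g, G) = 0
Q(s) = 3*s
P(d) = d + d² (P(d) = (d² + 0*d) + d = (d² + 0) + d = d² + d = d + d²)
O(p) = 10*p (O(p) = 5*(2*p) = 10*p)
P(-37)*O(x(1, Q(-4))) = (-37*(1 - 37))*(10*2) = -37*(-36)*20 = 1332*20 = 26640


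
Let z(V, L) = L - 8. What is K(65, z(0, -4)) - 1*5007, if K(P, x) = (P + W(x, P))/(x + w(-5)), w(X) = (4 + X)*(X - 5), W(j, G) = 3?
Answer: -5041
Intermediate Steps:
z(V, L) = -8 + L
w(X) = (-5 + X)*(4 + X) (w(X) = (4 + X)*(-5 + X) = (-5 + X)*(4 + X))
K(P, x) = (3 + P)/(10 + x) (K(P, x) = (P + 3)/(x + (-20 + (-5)² - 1*(-5))) = (3 + P)/(x + (-20 + 25 + 5)) = (3 + P)/(x + 10) = (3 + P)/(10 + x))
K(65, z(0, -4)) - 1*5007 = (3 + 65)/(10 + (-8 - 4)) - 1*5007 = 68/(10 - 12) - 5007 = 68/(-2) - 5007 = -½*68 - 5007 = -34 - 5007 = -5041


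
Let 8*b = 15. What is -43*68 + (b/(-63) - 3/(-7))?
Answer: -491165/168 ≈ -2923.6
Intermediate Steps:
b = 15/8 (b = (1/8)*15 = 15/8 ≈ 1.8750)
-43*68 + (b/(-63) - 3/(-7)) = -43*68 + ((15/8)/(-63) - 3/(-7)) = -2924 + ((15/8)*(-1/63) - 3*(-1/7)) = -2924 + (-5/168 + 3/7) = -2924 + 67/168 = -491165/168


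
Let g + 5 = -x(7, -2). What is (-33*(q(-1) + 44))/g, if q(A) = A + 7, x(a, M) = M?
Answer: 550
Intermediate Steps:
q(A) = 7 + A
g = -3 (g = -5 - 1*(-2) = -5 + 2 = -3)
(-33*(q(-1) + 44))/g = -33*((7 - 1) + 44)/(-3) = -33*(6 + 44)*(-⅓) = -33*50*(-⅓) = -1650*(-⅓) = 550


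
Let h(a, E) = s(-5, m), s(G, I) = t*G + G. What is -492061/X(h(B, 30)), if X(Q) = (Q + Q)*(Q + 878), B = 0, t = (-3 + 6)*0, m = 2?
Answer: 492061/8730 ≈ 56.364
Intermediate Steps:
t = 0 (t = 3*0 = 0)
s(G, I) = G (s(G, I) = 0*G + G = 0 + G = G)
h(a, E) = -5
X(Q) = 2*Q*(878 + Q) (X(Q) = (2*Q)*(878 + Q) = 2*Q*(878 + Q))
-492061/X(h(B, 30)) = -492061*(-1/(10*(878 - 5))) = -492061/(2*(-5)*873) = -492061/(-8730) = -492061*(-1/8730) = 492061/8730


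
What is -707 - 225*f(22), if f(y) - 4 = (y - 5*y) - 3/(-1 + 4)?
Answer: 18418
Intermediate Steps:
f(y) = 3 - 4*y (f(y) = 4 + ((y - 5*y) - 3/(-1 + 4)) = 4 + (-4*y - 3/3) = 4 + (-4*y - 3*⅓) = 4 + (-4*y - 1) = 4 + (-1 - 4*y) = 3 - 4*y)
-707 - 225*f(22) = -707 - 225*(3 - 4*22) = -707 - 225*(3 - 88) = -707 - 225*(-85) = -707 + 19125 = 18418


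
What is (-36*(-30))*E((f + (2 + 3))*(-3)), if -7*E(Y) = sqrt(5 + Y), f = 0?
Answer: -1080*I*sqrt(10)/7 ≈ -487.89*I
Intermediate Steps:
E(Y) = -sqrt(5 + Y)/7
(-36*(-30))*E((f + (2 + 3))*(-3)) = (-36*(-30))*(-sqrt(5 + (0 + (2 + 3))*(-3))/7) = 1080*(-sqrt(5 + (0 + 5)*(-3))/7) = 1080*(-sqrt(5 + 5*(-3))/7) = 1080*(-sqrt(5 - 15)/7) = 1080*(-I*sqrt(10)/7) = -1080*I*sqrt(10)/7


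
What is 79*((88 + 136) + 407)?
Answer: 49849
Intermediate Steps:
79*((88 + 136) + 407) = 79*(224 + 407) = 79*631 = 49849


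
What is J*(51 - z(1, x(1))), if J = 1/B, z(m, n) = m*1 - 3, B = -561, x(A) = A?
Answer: -53/561 ≈ -0.094474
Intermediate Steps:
z(m, n) = -3 + m (z(m, n) = m - 3 = -3 + m)
J = -1/561 (J = 1/(-561) = -1/561 ≈ -0.0017825)
J*(51 - z(1, x(1))) = -(51 - (-3 + 1))/561 = -(51 - 1*(-2))/561 = -(51 + 2)/561 = -1/561*53 = -53/561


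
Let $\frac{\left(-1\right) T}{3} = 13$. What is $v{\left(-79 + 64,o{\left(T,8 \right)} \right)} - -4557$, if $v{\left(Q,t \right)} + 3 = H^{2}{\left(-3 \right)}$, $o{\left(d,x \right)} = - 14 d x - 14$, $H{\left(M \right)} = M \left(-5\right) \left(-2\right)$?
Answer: $5454$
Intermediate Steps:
$T = -39$ ($T = \left(-3\right) 13 = -39$)
$H{\left(M \right)} = 10 M$ ($H{\left(M \right)} = - 5 M \left(-2\right) = 10 M$)
$o{\left(d,x \right)} = -14 - 14 d x$ ($o{\left(d,x \right)} = - 14 d x - 14 = -14 - 14 d x$)
$v{\left(Q,t \right)} = 897$ ($v{\left(Q,t \right)} = -3 + \left(10 \left(-3\right)\right)^{2} = -3 + \left(-30\right)^{2} = -3 + 900 = 897$)
$v{\left(-79 + 64,o{\left(T,8 \right)} \right)} - -4557 = 897 - -4557 = 897 + 4557 = 5454$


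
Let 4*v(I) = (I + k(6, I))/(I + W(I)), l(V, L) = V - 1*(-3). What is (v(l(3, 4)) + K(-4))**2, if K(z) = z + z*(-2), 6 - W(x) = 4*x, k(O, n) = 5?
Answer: 32761/2304 ≈ 14.219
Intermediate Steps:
W(x) = 6 - 4*x
l(V, L) = 3 + V (l(V, L) = V + 3 = 3 + V)
K(z) = -z (K(z) = z - 2*z = -z)
v(I) = (5 + I)/(4*(6 - 3*I)) (v(I) = ((I + 5)/(I + (6 - 4*I)))/4 = ((5 + I)/(6 - 3*I))/4 = (5 + I)/(4*(6 - 3*I)))
(v(l(3, 4)) + K(-4))**2 = ((-5 - (3 + 3))/(12*(-2 + (3 + 3))) - 1*(-4))**2 = ((-5 - 1*6)/(12*(-2 + 6)) + 4)**2 = ((1/12)*(-5 - 6)/4 + 4)**2 = ((1/12)*(1/4)*(-11) + 4)**2 = (-11/48 + 4)**2 = (181/48)**2 = 32761/2304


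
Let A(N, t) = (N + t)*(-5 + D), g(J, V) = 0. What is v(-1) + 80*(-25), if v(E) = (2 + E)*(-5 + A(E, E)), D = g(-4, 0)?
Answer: -1995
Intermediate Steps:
D = 0
A(N, t) = -5*N - 5*t (A(N, t) = (N + t)*(-5 + 0) = (N + t)*(-5) = -5*N - 5*t)
v(E) = (-5 - 10*E)*(2 + E) (v(E) = (2 + E)*(-5 + (-5*E - 5*E)) = (2 + E)*(-5 - 10*E) = (-5 - 10*E)*(2 + E))
v(-1) + 80*(-25) = (-10 - 25*(-1) - 10*(-1)**2) + 80*(-25) = (-10 + 25 - 10*1) - 2000 = (-10 + 25 - 10) - 2000 = 5 - 2000 = -1995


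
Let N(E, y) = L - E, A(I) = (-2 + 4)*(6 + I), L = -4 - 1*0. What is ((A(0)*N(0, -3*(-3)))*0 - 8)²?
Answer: 64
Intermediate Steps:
L = -4 (L = -4 + 0 = -4)
A(I) = 12 + 2*I (A(I) = 2*(6 + I) = 12 + 2*I)
N(E, y) = -4 - E
((A(0)*N(0, -3*(-3)))*0 - 8)² = (((12 + 2*0)*(-4 - 1*0))*0 - 8)² = (((12 + 0)*(-4 + 0))*0 - 8)² = ((12*(-4))*0 - 8)² = (-48*0 - 8)² = (0 - 8)² = (-8)² = 64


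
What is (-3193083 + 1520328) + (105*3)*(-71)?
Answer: -1695120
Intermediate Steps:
(-3193083 + 1520328) + (105*3)*(-71) = -1672755 + 315*(-71) = -1672755 - 22365 = -1695120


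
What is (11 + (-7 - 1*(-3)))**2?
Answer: 49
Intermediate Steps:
(11 + (-7 - 1*(-3)))**2 = (11 + (-7 + 3))**2 = (11 - 4)**2 = 7**2 = 49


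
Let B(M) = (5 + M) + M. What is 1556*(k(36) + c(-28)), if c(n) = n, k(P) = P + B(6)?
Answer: 38900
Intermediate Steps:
B(M) = 5 + 2*M
k(P) = 17 + P (k(P) = P + (5 + 2*6) = P + (5 + 12) = P + 17 = 17 + P)
1556*(k(36) + c(-28)) = 1556*((17 + 36) - 28) = 1556*(53 - 28) = 1556*25 = 38900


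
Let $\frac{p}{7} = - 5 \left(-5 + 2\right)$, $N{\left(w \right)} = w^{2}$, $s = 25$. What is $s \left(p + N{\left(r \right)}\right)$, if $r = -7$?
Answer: $3850$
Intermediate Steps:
$p = 105$ ($p = 7 \left(- 5 \left(-5 + 2\right)\right) = 7 \left(\left(-5\right) \left(-3\right)\right) = 7 \cdot 15 = 105$)
$s \left(p + N{\left(r \right)}\right) = 25 \left(105 + \left(-7\right)^{2}\right) = 25 \left(105 + 49\right) = 25 \cdot 154 = 3850$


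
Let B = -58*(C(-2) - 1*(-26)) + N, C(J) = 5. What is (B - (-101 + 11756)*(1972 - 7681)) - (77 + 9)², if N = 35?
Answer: 66529236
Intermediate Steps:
B = -1763 (B = -58*(5 - 1*(-26)) + 35 = -58*(5 + 26) + 35 = -58*31 + 35 = -1798 + 35 = -1763)
(B - (-101 + 11756)*(1972 - 7681)) - (77 + 9)² = (-1763 - (-101 + 11756)*(1972 - 7681)) - (77 + 9)² = (-1763 - 11655*(-5709)) - 1*86² = (-1763 - 1*(-66538395)) - 1*7396 = (-1763 + 66538395) - 7396 = 66536632 - 7396 = 66529236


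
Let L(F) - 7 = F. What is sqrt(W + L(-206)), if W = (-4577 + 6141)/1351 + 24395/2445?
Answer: 2*I*sqrt(20498114646051)/660639 ≈ 13.706*I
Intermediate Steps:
L(F) = 7 + F
W = 7356325/660639 (W = 1564*(1/1351) + 24395*(1/2445) = 1564/1351 + 4879/489 = 7356325/660639 ≈ 11.135)
sqrt(W + L(-206)) = sqrt(7356325/660639 + (7 - 206)) = sqrt(7356325/660639 - 199) = sqrt(-124110836/660639) = 2*I*sqrt(20498114646051)/660639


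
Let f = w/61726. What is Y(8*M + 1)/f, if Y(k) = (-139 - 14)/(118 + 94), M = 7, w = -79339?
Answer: 277767/494702 ≈ 0.56148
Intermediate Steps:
Y(k) = -153/212
f = -79339/61726 ≈ -1.2853
Y(8*M + 1)/f = -153/(212*(-79339/61726)) = -153/212*(-61726/79339) = 277767/494702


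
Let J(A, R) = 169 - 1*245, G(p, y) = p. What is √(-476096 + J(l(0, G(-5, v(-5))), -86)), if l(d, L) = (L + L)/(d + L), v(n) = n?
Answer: 6*I*√13227 ≈ 690.05*I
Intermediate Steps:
l(d, L) = 2*L/(L + d) (l(d, L) = (2*L)/(L + d) = 2*L/(L + d))
J(A, R) = -76 (J(A, R) = 169 - 245 = -76)
√(-476096 + J(l(0, G(-5, v(-5))), -86)) = √(-476096 - 76) = √(-476172) = 6*I*√13227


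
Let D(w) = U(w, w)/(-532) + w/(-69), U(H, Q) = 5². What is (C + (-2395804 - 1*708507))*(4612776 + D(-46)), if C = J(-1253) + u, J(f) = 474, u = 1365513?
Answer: -457054517363255/57 ≈ -8.0185e+12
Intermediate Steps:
U(H, Q) = 25
D(w) = -25/532 - w/69 (D(w) = 25/(-532) + w/(-69) = 25*(-1/532) + w*(-1/69) = -25/532 - w/69)
C = 1365987 (C = 474 + 1365513 = 1365987)
(C + (-2395804 - 1*708507))*(4612776 + D(-46)) = (1365987 + (-2395804 - 1*708507))*(4612776 + (-25/532 - 1/69*(-46))) = (1365987 + (-2395804 - 708507))*(4612776 + (-25/532 + ⅔)) = (1365987 - 3104311)*(4612776 + 989/1596) = -1738324*7361991485/1596 = -457054517363255/57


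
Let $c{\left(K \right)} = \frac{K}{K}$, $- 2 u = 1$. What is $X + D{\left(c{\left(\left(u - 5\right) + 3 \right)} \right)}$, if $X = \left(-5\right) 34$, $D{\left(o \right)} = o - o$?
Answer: $-170$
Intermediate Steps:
$u = - \frac{1}{2}$ ($u = \left(- \frac{1}{2}\right) 1 = - \frac{1}{2} \approx -0.5$)
$c{\left(K \right)} = 1$
$D{\left(o \right)} = 0$
$X = -170$
$X + D{\left(c{\left(\left(u - 5\right) + 3 \right)} \right)} = -170 + 0 = -170$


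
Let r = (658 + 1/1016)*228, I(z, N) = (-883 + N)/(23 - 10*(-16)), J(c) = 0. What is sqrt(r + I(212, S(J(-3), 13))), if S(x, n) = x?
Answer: sqrt(324128362209594)/46482 ≈ 387.32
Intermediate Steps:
I(z, N) = -883/183 + N/183 (I(z, N) = (-883 + N)/(23 + 160) = (-883 + N)/183 = (-883 + N)*(1/183) = -883/183 + N/183)
r = 38106153/254 (r = (658 + 1/1016)*228 = (668529/1016)*228 = 38106153/254 ≈ 1.5002e+5)
sqrt(r + I(212, S(J(-3), 13))) = sqrt(38106153/254 + (-883/183 + (1/183)*0)) = sqrt(38106153/254 + (-883/183 + 0)) = sqrt(38106153/254 - 883/183) = sqrt(6973201717/46482) = sqrt(324128362209594)/46482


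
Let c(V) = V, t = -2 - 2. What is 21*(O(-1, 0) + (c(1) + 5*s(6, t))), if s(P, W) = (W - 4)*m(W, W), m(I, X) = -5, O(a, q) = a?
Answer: 4200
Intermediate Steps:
t = -4
s(P, W) = 20 - 5*W (s(P, W) = (W - 4)*(-5) = (-4 + W)*(-5) = 20 - 5*W)
21*(O(-1, 0) + (c(1) + 5*s(6, t))) = 21*(-1 + (1 + 5*(20 - 5*(-4)))) = 21*(-1 + (1 + 5*(20 + 20))) = 21*(-1 + (1 + 5*40)) = 21*(-1 + (1 + 200)) = 21*(-1 + 201) = 21*200 = 4200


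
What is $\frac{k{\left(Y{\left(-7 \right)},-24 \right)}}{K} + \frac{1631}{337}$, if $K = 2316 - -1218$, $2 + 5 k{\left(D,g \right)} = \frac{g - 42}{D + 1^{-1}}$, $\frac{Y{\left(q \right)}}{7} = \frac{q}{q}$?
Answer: $\frac{115265263}{23819160} \approx 4.8392$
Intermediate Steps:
$Y{\left(q \right)} = 7$ ($Y{\left(q \right)} = 7 \frac{q}{q} = 7 \cdot 1 = 7$)
$k{\left(D,g \right)} = - \frac{2}{5} + \frac{-42 + g}{5 \left(1 + D\right)}$ ($k{\left(D,g \right)} = - \frac{2}{5} + \frac{\left(g - 42\right) \frac{1}{D + 1^{-1}}}{5} = - \frac{2}{5} + \frac{\left(-42 + g\right) \frac{1}{D + 1}}{5} = - \frac{2}{5} + \frac{\left(-42 + g\right) \frac{1}{1 + D}}{5} = - \frac{2}{5} + \frac{\frac{1}{1 + D} \left(-42 + g\right)}{5} = - \frac{2}{5} + \frac{-42 + g}{5 \left(1 + D\right)}$)
$K = 3534$ ($K = 2316 + 1218 = 3534$)
$\frac{k{\left(Y{\left(-7 \right)},-24 \right)}}{K} + \frac{1631}{337} = \frac{\frac{1}{5} \frac{1}{1 + 7} \left(-44 - 24 - 14\right)}{3534} + \frac{1631}{337} = \frac{-44 - 24 - 14}{5 \cdot 8} \cdot \frac{1}{3534} + 1631 \cdot \frac{1}{337} = \frac{1}{5} \cdot \frac{1}{8} \left(-82\right) \frac{1}{3534} + \frac{1631}{337} = \left(- \frac{41}{20}\right) \frac{1}{3534} + \frac{1631}{337} = - \frac{41}{70680} + \frac{1631}{337} = \frac{115265263}{23819160}$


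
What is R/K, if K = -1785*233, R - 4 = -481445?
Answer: 481441/415905 ≈ 1.1576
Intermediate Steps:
R = -481441 (R = 4 - 481445 = -481441)
K = -415905
R/K = -481441/(-415905) = -481441*(-1/415905) = 481441/415905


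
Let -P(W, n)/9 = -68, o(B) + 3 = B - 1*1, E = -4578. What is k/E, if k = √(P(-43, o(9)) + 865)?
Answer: -√1477/4578 ≈ -0.0083949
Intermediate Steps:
o(B) = -4 + B (o(B) = -3 + (B - 1*1) = -3 + (B - 1) = -3 + (-1 + B) = -4 + B)
P(W, n) = 612 (P(W, n) = -9*(-68) = 612)
k = √1477 (k = √(612 + 865) = √1477 ≈ 38.432)
k/E = √1477/(-4578) = √1477*(-1/4578) = -√1477/4578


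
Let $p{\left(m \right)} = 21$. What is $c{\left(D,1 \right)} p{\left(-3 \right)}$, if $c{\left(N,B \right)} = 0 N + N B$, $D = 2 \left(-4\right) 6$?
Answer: $-1008$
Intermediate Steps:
$D = -48$ ($D = \left(-8\right) 6 = -48$)
$c{\left(N,B \right)} = B N$ ($c{\left(N,B \right)} = 0 + B N = B N$)
$c{\left(D,1 \right)} p{\left(-3 \right)} = 1 \left(-48\right) 21 = \left(-48\right) 21 = -1008$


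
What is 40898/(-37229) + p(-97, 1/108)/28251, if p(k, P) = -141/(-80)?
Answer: -30809167517/28046839440 ≈ -1.0985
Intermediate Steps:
p(k, P) = 141/80 (p(k, P) = -141*(-1/80) = 141/80)
40898/(-37229) + p(-97, 1/108)/28251 = 40898/(-37229) + (141/80)/28251 = 40898*(-1/37229) + (141/80)*(1/28251) = -40898/37229 + 47/753360 = -30809167517/28046839440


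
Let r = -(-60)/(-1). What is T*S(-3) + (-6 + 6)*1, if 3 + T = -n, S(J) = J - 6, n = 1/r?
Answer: 537/20 ≈ 26.850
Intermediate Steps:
r = -60 (r = -(-60)*(-1) = -12*5 = -60)
n = -1/60 (n = 1/(-60) = -1/60 ≈ -0.016667)
S(J) = -6 + J
T = -179/60 (T = -3 - 1*(-1/60) = -3 + 1/60 = -179/60 ≈ -2.9833)
T*S(-3) + (-6 + 6)*1 = -179*(-6 - 3)/60 + (-6 + 6)*1 = -179/60*(-9) + 0*1 = 537/20 + 0 = 537/20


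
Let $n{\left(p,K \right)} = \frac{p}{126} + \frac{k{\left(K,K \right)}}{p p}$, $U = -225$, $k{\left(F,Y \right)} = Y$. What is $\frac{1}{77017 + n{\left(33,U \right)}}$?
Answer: $\frac{5082}{391400675} \approx 1.2984 \cdot 10^{-5}$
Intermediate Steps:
$n{\left(p,K \right)} = \frac{p}{126} + \frac{K}{p^{2}}$ ($n{\left(p,K \right)} = \frac{p}{126} + \frac{K}{p p} = p \frac{1}{126} + \frac{K}{p^{2}} = \frac{p}{126} + \frac{K}{p^{2}}$)
$\frac{1}{77017 + n{\left(33,U \right)}} = \frac{1}{77017 + \left(\frac{1}{126} \cdot 33 - \frac{225}{1089}\right)} = \frac{1}{77017 + \left(\frac{11}{42} - \frac{25}{121}\right)} = \frac{1}{77017 + \frac{281}{5082}} = \frac{1}{\frac{391400675}{5082}} = \frac{5082}{391400675}$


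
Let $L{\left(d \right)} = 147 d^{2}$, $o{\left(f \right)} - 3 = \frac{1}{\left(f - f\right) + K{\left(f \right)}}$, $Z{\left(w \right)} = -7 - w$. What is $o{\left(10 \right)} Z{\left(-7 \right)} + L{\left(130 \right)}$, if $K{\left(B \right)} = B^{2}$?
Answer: $2484300$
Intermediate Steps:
$o{\left(f \right)} = 3 + \frac{1}{f^{2}}$ ($o{\left(f \right)} = 3 + \frac{1}{\left(f - f\right) + f^{2}} = 3 + \frac{1}{0 + f^{2}} = 3 + \frac{1}{f^{2}}$)
$o{\left(10 \right)} Z{\left(-7 \right)} + L{\left(130 \right)} = \left(3 + \frac{1}{100}\right) \left(-7 - -7\right) + 147 \cdot 130^{2} = \left(3 + \frac{1}{100}\right) \left(-7 + 7\right) + 147 \cdot 16900 = \frac{301}{100} \cdot 0 + 2484300 = 0 + 2484300 = 2484300$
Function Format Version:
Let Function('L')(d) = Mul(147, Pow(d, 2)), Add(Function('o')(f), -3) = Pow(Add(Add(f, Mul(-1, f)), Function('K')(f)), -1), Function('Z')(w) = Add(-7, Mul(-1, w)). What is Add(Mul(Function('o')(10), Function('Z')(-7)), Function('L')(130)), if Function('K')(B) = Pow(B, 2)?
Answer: 2484300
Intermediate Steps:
Function('o')(f) = Add(3, Pow(f, -2)) (Function('o')(f) = Add(3, Pow(Add(Add(f, Mul(-1, f)), Pow(f, 2)), -1)) = Add(3, Pow(Add(0, Pow(f, 2)), -1)) = Add(3, Pow(Pow(f, 2), -1)) = Add(3, Pow(f, -2)))
Add(Mul(Function('o')(10), Function('Z')(-7)), Function('L')(130)) = Add(Mul(Add(3, Pow(10, -2)), Add(-7, Mul(-1, -7))), Mul(147, Pow(130, 2))) = Add(Mul(Add(3, Rational(1, 100)), Add(-7, 7)), Mul(147, 16900)) = Add(Mul(Rational(301, 100), 0), 2484300) = Add(0, 2484300) = 2484300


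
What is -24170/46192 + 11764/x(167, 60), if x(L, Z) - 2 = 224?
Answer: 134485067/2609848 ≈ 51.530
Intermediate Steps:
x(L, Z) = 226 (x(L, Z) = 2 + 224 = 226)
-24170/46192 + 11764/x(167, 60) = -24170/46192 + 11764/226 = -24170*1/46192 + 11764*(1/226) = -12085/23096 + 5882/113 = 134485067/2609848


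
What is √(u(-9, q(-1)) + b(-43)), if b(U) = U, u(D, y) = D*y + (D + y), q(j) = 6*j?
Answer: 2*I ≈ 2.0*I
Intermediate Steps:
u(D, y) = D + y + D*y
√(u(-9, q(-1)) + b(-43)) = √((-9 + 6*(-1) - 54*(-1)) - 43) = √((-9 - 6 - 9*(-6)) - 43) = √((-9 - 6 + 54) - 43) = √(39 - 43) = √(-4) = 2*I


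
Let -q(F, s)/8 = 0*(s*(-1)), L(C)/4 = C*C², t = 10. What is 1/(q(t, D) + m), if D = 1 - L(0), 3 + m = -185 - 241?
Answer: -1/429 ≈ -0.0023310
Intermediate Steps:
L(C) = 4*C³ (L(C) = 4*(C*C²) = 4*C³)
m = -429 (m = -3 + (-185 - 241) = -3 - 426 = -429)
D = 1 (D = 1 - 4*0³ = 1 - 4*0 = 1 - 1*0 = 1 + 0 = 1)
q(F, s) = 0 (q(F, s) = -0*s*(-1) = -0*(-s) = -8*0 = 0)
1/(q(t, D) + m) = 1/(0 - 429) = 1/(-429) = -1/429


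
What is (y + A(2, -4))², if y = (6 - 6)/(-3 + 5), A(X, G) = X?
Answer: 4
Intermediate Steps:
y = 0 (y = 0/2 = 0*(½) = 0)
(y + A(2, -4))² = (0 + 2)² = 2² = 4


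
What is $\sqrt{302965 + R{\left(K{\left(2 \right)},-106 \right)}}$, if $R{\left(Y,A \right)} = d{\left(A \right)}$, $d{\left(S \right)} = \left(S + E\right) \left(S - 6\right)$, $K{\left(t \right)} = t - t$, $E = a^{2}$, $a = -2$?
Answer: $\sqrt{314389} \approx 560.7$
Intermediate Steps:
$E = 4$ ($E = \left(-2\right)^{2} = 4$)
$K{\left(t \right)} = 0$
$d{\left(S \right)} = \left(-6 + S\right) \left(4 + S\right)$ ($d{\left(S \right)} = \left(S + 4\right) \left(S - 6\right) = \left(4 + S\right) \left(-6 + S\right) = \left(-6 + S\right) \left(4 + S\right)$)
$R{\left(Y,A \right)} = -24 + A^{2} - 2 A$
$\sqrt{302965 + R{\left(K{\left(2 \right)},-106 \right)}} = \sqrt{302965 - \left(-188 - 11236\right)} = \sqrt{302965 + \left(-24 + 11236 + 212\right)} = \sqrt{302965 + 11424} = \sqrt{314389}$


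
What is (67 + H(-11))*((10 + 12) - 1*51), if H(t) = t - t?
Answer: -1943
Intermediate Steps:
H(t) = 0
(67 + H(-11))*((10 + 12) - 1*51) = (67 + 0)*((10 + 12) - 1*51) = 67*(22 - 51) = 67*(-29) = -1943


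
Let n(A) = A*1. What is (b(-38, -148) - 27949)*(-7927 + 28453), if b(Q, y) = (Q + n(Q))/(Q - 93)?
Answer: -75150673818/131 ≈ -5.7367e+8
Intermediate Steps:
n(A) = A
b(Q, y) = 2*Q/(-93 + Q) (b(Q, y) = (Q + Q)/(Q - 93) = (2*Q)/(-93 + Q) = 2*Q/(-93 + Q))
(b(-38, -148) - 27949)*(-7927 + 28453) = (2*(-38)/(-93 - 38) - 27949)*(-7927 + 28453) = (2*(-38)/(-131) - 27949)*20526 = (2*(-38)*(-1/131) - 27949)*20526 = (76/131 - 27949)*20526 = -3661243/131*20526 = -75150673818/131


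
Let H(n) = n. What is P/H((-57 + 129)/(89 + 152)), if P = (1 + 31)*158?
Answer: 152312/9 ≈ 16924.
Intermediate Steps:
P = 5056 (P = 32*158 = 5056)
P/H((-57 + 129)/(89 + 152)) = 5056/(((-57 + 129)/(89 + 152))) = 5056/((72/241)) = 5056/((72*(1/241))) = 5056/(72/241) = 5056*(241/72) = 152312/9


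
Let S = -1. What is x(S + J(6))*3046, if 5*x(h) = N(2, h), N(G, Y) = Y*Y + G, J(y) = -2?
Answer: 33506/5 ≈ 6701.2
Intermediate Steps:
N(G, Y) = G + Y² (N(G, Y) = Y² + G = G + Y²)
x(h) = ⅖ + h²/5 (x(h) = (2 + h²)/5 = ⅖ + h²/5)
x(S + J(6))*3046 = (⅖ + (-1 - 2)²/5)*3046 = (⅖ + (⅕)*(-3)²)*3046 = (⅖ + (⅕)*9)*3046 = (⅖ + 9/5)*3046 = (11/5)*3046 = 33506/5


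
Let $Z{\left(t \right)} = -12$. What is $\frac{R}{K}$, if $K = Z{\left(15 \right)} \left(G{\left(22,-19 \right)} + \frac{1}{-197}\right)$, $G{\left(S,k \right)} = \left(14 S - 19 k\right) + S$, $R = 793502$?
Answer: $- \frac{78159947}{816756} \approx -95.696$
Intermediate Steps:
$G{\left(S,k \right)} = - 19 k + 15 S$ ($G{\left(S,k \right)} = \left(- 19 k + 14 S\right) + S = - 19 k + 15 S$)
$K = - \frac{1633512}{197}$ ($K = - 12 \left(\left(\left(-19\right) \left(-19\right) + 15 \cdot 22\right) + \frac{1}{-197}\right) = - 12 \left(\left(361 + 330\right) - \frac{1}{197}\right) = - 12 \left(691 - \frac{1}{197}\right) = \left(-12\right) \frac{136126}{197} = - \frac{1633512}{197} \approx -8291.9$)
$\frac{R}{K} = \frac{793502}{- \frac{1633512}{197}} = 793502 \left(- \frac{197}{1633512}\right) = - \frac{78159947}{816756}$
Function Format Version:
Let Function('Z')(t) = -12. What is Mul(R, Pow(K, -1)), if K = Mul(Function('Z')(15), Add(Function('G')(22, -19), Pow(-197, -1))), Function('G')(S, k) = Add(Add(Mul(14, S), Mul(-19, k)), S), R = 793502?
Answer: Rational(-78159947, 816756) ≈ -95.696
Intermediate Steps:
Function('G')(S, k) = Add(Mul(-19, k), Mul(15, S)) (Function('G')(S, k) = Add(Add(Mul(-19, k), Mul(14, S)), S) = Add(Mul(-19, k), Mul(15, S)))
K = Rational(-1633512, 197) (K = Mul(-12, Add(Add(Mul(-19, -19), Mul(15, 22)), Pow(-197, -1))) = Mul(-12, Add(Add(361, 330), Rational(-1, 197))) = Mul(-12, Add(691, Rational(-1, 197))) = Mul(-12, Rational(136126, 197)) = Rational(-1633512, 197) ≈ -8291.9)
Mul(R, Pow(K, -1)) = Mul(793502, Pow(Rational(-1633512, 197), -1)) = Mul(793502, Rational(-197, 1633512)) = Rational(-78159947, 816756)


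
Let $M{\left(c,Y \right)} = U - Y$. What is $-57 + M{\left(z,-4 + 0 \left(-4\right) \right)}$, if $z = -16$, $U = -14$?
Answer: $-67$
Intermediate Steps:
$M{\left(c,Y \right)} = -14 - Y$
$-57 + M{\left(z,-4 + 0 \left(-4\right) \right)} = -57 - 10 = -67$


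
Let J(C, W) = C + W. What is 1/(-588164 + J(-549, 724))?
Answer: -1/587989 ≈ -1.7007e-6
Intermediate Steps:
1/(-588164 + J(-549, 724)) = 1/(-588164 + (-549 + 724)) = 1/(-588164 + 175) = 1/(-587989) = -1/587989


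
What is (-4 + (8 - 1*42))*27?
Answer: -1026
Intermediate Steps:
(-4 + (8 - 1*42))*27 = (-4 + (8 - 42))*27 = (-4 - 34)*27 = -38*27 = -1026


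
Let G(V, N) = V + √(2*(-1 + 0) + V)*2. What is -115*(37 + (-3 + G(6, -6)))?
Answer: -5060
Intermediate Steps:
G(V, N) = V + 2*√(-2 + V) (G(V, N) = V + √(2*(-1) + V)*2 = V + √(-2 + V)*2 = V + 2*√(-2 + V))
-115*(37 + (-3 + G(6, -6))) = -115*(37 + (-3 + (6 + 2*√(-2 + 6)))) = -115*(37 + (-3 + (6 + 2*√4))) = -115*(37 + (-3 + (6 + 2*2))) = -115*(37 + (-3 + (6 + 4))) = -115*(37 + (-3 + 10)) = -115*(37 + 7) = -115*44 = -5060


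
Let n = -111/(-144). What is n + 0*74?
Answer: 37/48 ≈ 0.77083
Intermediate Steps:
n = 37/48 (n = -111*(-1/144) = 37/48 ≈ 0.77083)
n + 0*74 = 37/48 + 0*74 = 37/48 + 0 = 37/48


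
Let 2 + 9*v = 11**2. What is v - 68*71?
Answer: -43333/9 ≈ -4814.8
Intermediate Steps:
v = 119/9 (v = -2/9 + (1/9)*11**2 = -2/9 + (1/9)*121 = -2/9 + 121/9 = 119/9 ≈ 13.222)
v - 68*71 = 119/9 - 68*71 = 119/9 - 4828 = -43333/9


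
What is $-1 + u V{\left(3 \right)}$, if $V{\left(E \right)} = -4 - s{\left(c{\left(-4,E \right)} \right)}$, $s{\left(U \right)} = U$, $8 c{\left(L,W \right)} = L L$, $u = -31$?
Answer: $185$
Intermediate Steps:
$c{\left(L,W \right)} = \frac{L^{2}}{8}$ ($c{\left(L,W \right)} = \frac{L L}{8} = \frac{L^{2}}{8}$)
$V{\left(E \right)} = -6$ ($V{\left(E \right)} = -4 - \frac{\left(-4\right)^{2}}{8} = -4 - \frac{1}{8} \cdot 16 = -4 - 2 = -6$)
$-1 + u V{\left(3 \right)} = -1 - -186 = -1 + 186 = 185$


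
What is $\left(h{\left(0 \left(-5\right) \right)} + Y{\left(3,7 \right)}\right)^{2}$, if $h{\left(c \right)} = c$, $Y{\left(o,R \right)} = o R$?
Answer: $441$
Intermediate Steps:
$Y{\left(o,R \right)} = R o$
$\left(h{\left(0 \left(-5\right) \right)} + Y{\left(3,7 \right)}\right)^{2} = \left(0 \left(-5\right) + 7 \cdot 3\right)^{2} = \left(0 + 21\right)^{2} = 21^{2} = 441$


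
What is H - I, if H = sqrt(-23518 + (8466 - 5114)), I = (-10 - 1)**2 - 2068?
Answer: 1947 + I*sqrt(20166) ≈ 1947.0 + 142.01*I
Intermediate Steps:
I = -1947 (I = (-11)**2 - 2068 = 121 - 2068 = -1947)
H = I*sqrt(20166) (H = sqrt(-23518 + 3352) = sqrt(-20166) = I*sqrt(20166) ≈ 142.01*I)
H - I = I*sqrt(20166) - 1*(-1947) = I*sqrt(20166) + 1947 = 1947 + I*sqrt(20166)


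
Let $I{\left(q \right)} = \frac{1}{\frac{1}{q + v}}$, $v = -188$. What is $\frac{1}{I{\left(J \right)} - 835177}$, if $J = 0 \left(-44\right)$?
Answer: $- \frac{1}{835365} \approx -1.1971 \cdot 10^{-6}$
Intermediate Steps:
$J = 0$
$I{\left(q \right)} = -188 + q$ ($I{\left(q \right)} = \frac{1}{\frac{1}{q - 188}} = \frac{1}{\frac{1}{-188 + q}} = -188 + q$)
$\frac{1}{I{\left(J \right)} - 835177} = \frac{1}{\left(-188 + 0\right) - 835177} = \frac{1}{-188 - 835177} = \frac{1}{-835365} = - \frac{1}{835365}$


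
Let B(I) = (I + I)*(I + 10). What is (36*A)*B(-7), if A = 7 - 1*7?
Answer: 0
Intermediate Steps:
B(I) = 2*I*(10 + I) (B(I) = (2*I)*(10 + I) = 2*I*(10 + I))
A = 0 (A = 7 - 7 = 0)
(36*A)*B(-7) = (36*0)*(2*(-7)*(10 - 7)) = 0*(2*(-7)*3) = 0*(-42) = 0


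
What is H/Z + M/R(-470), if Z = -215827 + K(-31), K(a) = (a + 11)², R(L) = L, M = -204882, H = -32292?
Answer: 7358715309/16875115 ≈ 436.07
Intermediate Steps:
K(a) = (11 + a)²
Z = -215427 (Z = -215827 + (11 - 31)² = -215827 + (-20)² = -215827 + 400 = -215427)
H/Z + M/R(-470) = -32292/(-215427) - 204882/(-470) = -32292*(-1/215427) - 204882*(-1/470) = 10764/71809 + 102441/235 = 7358715309/16875115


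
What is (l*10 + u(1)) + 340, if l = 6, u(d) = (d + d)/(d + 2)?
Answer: 1202/3 ≈ 400.67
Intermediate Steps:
u(d) = 2*d/(2 + d) (u(d) = (2*d)/(2 + d) = 2*d/(2 + d))
(l*10 + u(1)) + 340 = (6*10 + 2*1/(2 + 1)) + 340 = (60 + 2*1/3) + 340 = (60 + 2*1*(1/3)) + 340 = (60 + 2/3) + 340 = 182/3 + 340 = 1202/3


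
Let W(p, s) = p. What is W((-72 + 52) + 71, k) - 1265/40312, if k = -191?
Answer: 2054647/40312 ≈ 50.969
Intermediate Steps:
W((-72 + 52) + 71, k) - 1265/40312 = ((-72 + 52) + 71) - 1265/40312 = (-20 + 71) - 1265/40312 = 51 - 1*1265/40312 = 51 - 1265/40312 = 2054647/40312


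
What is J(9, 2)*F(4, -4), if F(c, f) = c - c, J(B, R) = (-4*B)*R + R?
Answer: 0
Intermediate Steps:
J(B, R) = R - 4*B*R (J(B, R) = -4*B*R + R = R - 4*B*R)
F(c, f) = 0
J(9, 2)*F(4, -4) = (2*(1 - 4*9))*0 = (2*(1 - 36))*0 = (2*(-35))*0 = -70*0 = 0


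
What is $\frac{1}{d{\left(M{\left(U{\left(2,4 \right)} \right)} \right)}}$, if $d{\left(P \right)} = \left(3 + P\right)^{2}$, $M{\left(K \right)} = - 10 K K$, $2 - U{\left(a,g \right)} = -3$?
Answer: $\frac{1}{61009} \approx 1.6391 \cdot 10^{-5}$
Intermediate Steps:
$U{\left(a,g \right)} = 5$ ($U{\left(a,g \right)} = 2 - -3 = 2 + 3 = 5$)
$M{\left(K \right)} = - 10 K^{2}$
$\frac{1}{d{\left(M{\left(U{\left(2,4 \right)} \right)} \right)}} = \frac{1}{\left(3 - 10 \cdot 5^{2}\right)^{2}} = \frac{1}{\left(3 - 250\right)^{2}} = \frac{1}{\left(-247\right)^{2}} = \frac{1}{61009}$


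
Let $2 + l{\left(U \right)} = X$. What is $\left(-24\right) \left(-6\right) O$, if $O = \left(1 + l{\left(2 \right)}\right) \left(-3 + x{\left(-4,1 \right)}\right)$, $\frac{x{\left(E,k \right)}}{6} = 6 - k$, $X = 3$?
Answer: $7776$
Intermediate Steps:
$x{\left(E,k \right)} = 36 - 6 k$ ($x{\left(E,k \right)} = 6 \left(6 - k\right) = 36 - 6 k$)
$l{\left(U \right)} = 1$ ($l{\left(U \right)} = -2 + 3 = 1$)
$O = 54$ ($O = \left(1 + 1\right) \left(-3 + \left(36 - 6\right)\right) = 2 \left(-3 + \left(36 - 6\right)\right) = 2 \left(-3 + 30\right) = 2 \cdot 27 = 54$)
$\left(-24\right) \left(-6\right) O = \left(-24\right) \left(-6\right) 54 = 144 \cdot 54 = 7776$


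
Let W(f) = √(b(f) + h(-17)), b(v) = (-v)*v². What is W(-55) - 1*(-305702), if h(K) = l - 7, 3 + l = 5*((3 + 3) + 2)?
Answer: 305702 + √166405 ≈ 3.0611e+5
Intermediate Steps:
l = 37 (l = -3 + 5*((3 + 3) + 2) = -3 + 5*(6 + 2) = -3 + 5*8 = -3 + 40 = 37)
b(v) = -v³
h(K) = 30 (h(K) = 37 - 7 = 30)
W(f) = √(30 - f³) (W(f) = √(-f³ + 30) = √(30 - f³))
W(-55) - 1*(-305702) = √(30 - 1*(-55)³) - 1*(-305702) = √(30 - 1*(-166375)) + 305702 = √(30 + 166375) + 305702 = √166405 + 305702 = 305702 + √166405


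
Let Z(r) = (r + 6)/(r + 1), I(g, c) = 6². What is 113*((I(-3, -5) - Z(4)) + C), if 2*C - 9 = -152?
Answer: -8475/2 ≈ -4237.5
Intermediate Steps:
C = -143/2 (C = 9/2 + (½)*(-152) = 9/2 - 76 = -143/2 ≈ -71.500)
I(g, c) = 36
Z(r) = (6 + r)/(1 + r)
113*((I(-3, -5) - Z(4)) + C) = 113*((36 - (6 + 4)/(1 + 4)) - 143/2) = 113*((36 - 10/5) - 143/2) = 113*((36 - 1*2) - 143/2) = 113*((36 - 2) - 143/2) = 113*(34 - 143/2) = 113*(-75/2) = -8475/2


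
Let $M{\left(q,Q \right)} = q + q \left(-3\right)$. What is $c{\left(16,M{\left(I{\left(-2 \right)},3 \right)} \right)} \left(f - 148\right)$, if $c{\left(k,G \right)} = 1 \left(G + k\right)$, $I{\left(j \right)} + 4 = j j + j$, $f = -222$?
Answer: $-7400$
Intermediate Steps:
$I{\left(j \right)} = -4 + j + j^{2}$ ($I{\left(j \right)} = -4 + \left(j j + j\right) = -4 + \left(j^{2} + j\right) = -4 + \left(j + j^{2}\right) = -4 + j + j^{2}$)
$M{\left(q,Q \right)} = - 2 q$ ($M{\left(q,Q \right)} = q - 3 q = - 2 q$)
$c{\left(k,G \right)} = G + k$
$c{\left(16,M{\left(I{\left(-2 \right)},3 \right)} \right)} \left(f - 148\right) = \left(- 2 \left(-4 - 2 + \left(-2\right)^{2}\right) + 16\right) \left(-222 - 148\right) = \left(- 2 \left(-4 - 2 + 4\right) + 16\right) \left(-370\right) = \left(\left(-2\right) \left(-2\right) + 16\right) \left(-370\right) = \left(4 + 16\right) \left(-370\right) = 20 \left(-370\right) = -7400$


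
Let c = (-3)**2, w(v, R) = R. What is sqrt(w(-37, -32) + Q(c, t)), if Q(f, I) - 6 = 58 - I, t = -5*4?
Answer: 2*sqrt(13) ≈ 7.2111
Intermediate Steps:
c = 9
t = -20
Q(f, I) = 64 - I (Q(f, I) = 6 + (58 - I) = 64 - I)
sqrt(w(-37, -32) + Q(c, t)) = sqrt(-32 + (64 - 1*(-20))) = sqrt(-32 + (64 + 20)) = sqrt(-32 + 84) = sqrt(52) = 2*sqrt(13)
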